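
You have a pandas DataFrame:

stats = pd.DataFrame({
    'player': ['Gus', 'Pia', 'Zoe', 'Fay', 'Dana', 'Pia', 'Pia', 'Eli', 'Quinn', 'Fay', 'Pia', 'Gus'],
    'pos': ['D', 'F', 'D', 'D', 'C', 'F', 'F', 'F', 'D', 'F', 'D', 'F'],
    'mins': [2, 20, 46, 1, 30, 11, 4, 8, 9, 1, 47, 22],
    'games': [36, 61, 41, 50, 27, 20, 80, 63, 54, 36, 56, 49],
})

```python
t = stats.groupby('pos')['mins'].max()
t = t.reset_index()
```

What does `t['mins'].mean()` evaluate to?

group by pos, max of mins:
pos
C    30
D    47
F    22
Name: mins, dtype: int64
reset_index():
  pos  mins
0   C    30
1   D    47
2   F    22

33.0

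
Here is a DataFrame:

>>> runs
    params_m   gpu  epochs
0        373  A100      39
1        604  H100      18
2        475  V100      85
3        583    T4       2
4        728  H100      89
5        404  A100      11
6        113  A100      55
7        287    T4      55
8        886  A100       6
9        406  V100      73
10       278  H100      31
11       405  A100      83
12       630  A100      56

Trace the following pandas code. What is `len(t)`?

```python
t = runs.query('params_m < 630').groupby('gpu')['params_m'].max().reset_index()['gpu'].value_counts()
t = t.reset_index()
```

4

filter rows where params_m < 630:
    params_m   gpu  epochs
0        373  A100      39
1        604  H100      18
2        475  V100      85
3        583    T4       2
5        404  A100      11
6        113  A100      55
7        287    T4      55
9        406  V100      73
10       278  H100      31
11       405  A100      83
group by gpu, max of params_m:
gpu
A100    405
H100    604
T4      583
V100    475
Name: params_m, dtype: int64
reset_index():
    gpu  params_m
0  A100       405
1  H100       604
2    T4       583
3  V100       475
value_counts of gpu:
gpu
A100    1
H100    1
T4      1
V100    1
Name: count, dtype: int64
reset_index():
    gpu  count
0  A100      1
1  H100      1
2    T4      1
3  V100      1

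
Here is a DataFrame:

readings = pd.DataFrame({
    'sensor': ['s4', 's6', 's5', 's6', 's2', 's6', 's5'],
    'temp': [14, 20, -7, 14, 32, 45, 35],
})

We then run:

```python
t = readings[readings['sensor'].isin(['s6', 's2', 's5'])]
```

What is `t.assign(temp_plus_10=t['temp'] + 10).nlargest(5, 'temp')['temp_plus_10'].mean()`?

39.2

filter rows where sensor in ['s6', 's2', 's5']:
  sensor  temp
1     s6    20
2     s5    -7
3     s6    14
4     s2    32
5     s6    45
6     s5    35
add column temp_plus_10 = t['temp'] + 10:
  sensor  temp  temp_plus_10
1     s6    20            30
2     s5    -7             3
3     s6    14            24
4     s2    32            42
5     s6    45            55
6     s5    35            45
take 5 rows with largest temp:
  sensor  temp  temp_plus_10
5     s6    45            55
6     s5    35            45
4     s2    32            42
1     s6    20            30
3     s6    14            24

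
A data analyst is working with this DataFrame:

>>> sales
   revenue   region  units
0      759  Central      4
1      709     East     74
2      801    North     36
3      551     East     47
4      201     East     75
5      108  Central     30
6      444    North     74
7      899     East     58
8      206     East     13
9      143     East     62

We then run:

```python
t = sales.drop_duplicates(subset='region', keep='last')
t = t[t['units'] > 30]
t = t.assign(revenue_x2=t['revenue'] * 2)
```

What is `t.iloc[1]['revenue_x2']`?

drop duplicate region (keep=last):
   revenue   region  units
5      108  Central     30
6      444    North     74
9      143     East     62
filter rows where units > 30:
   revenue region  units
6      444  North     74
9      143   East     62
add column revenue_x2 = t['revenue'] * 2:
   revenue region  units  revenue_x2
6      444  North     74         888
9      143   East     62         286
value at position 1, column 'revenue_x2' → 286

286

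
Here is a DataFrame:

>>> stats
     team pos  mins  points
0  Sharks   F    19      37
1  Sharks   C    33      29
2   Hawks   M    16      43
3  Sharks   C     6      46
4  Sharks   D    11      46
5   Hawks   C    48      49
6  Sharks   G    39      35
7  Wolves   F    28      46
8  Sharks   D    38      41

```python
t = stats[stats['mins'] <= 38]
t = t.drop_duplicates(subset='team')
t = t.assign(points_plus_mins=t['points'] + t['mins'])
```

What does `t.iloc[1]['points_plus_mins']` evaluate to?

59

filter rows where mins <= 38:
     team pos  mins  points
0  Sharks   F    19      37
1  Sharks   C    33      29
2   Hawks   M    16      43
3  Sharks   C     6      46
4  Sharks   D    11      46
7  Wolves   F    28      46
8  Sharks   D    38      41
drop duplicate team (keep=first):
     team pos  mins  points
0  Sharks   F    19      37
2   Hawks   M    16      43
7  Wolves   F    28      46
add column points_plus_mins = t['points'] + t['mins']:
     team pos  mins  points  points_plus_mins
0  Sharks   F    19      37                56
2   Hawks   M    16      43                59
7  Wolves   F    28      46                74
Then the value at position 1, column 'points_plus_mins': 59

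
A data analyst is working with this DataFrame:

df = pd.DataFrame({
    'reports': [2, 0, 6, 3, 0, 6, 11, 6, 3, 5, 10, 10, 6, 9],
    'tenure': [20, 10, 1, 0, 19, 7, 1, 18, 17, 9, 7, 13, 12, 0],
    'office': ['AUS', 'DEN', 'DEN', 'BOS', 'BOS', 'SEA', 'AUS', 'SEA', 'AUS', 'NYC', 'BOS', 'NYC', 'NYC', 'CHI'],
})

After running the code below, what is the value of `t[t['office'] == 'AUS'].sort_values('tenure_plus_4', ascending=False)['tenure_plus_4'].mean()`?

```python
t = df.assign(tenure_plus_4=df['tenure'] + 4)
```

add column tenure_plus_4 = df['tenure'] + 4:
    reports  tenure office  tenure_plus_4
0         2      20    AUS             24
1         0      10    DEN             14
2         6       1    DEN              5
3         3       0    BOS              4
4         0      19    BOS             23
5         6       7    SEA             11
6        11       1    AUS              5
7         6      18    SEA             22
8         3      17    AUS             21
9         5       9    NYC             13
10       10       7    BOS             11
11       10      13    NYC             17
12        6      12    NYC             16
13        9       0    CHI              4
filter rows where office == 'AUS':
   reports  tenure office  tenure_plus_4
0        2      20    AUS             24
6       11       1    AUS              5
8        3      17    AUS             21
sort by tenure_plus_4 descending:
   reports  tenure office  tenure_plus_4
0        2      20    AUS             24
8        3      17    AUS             21
6       11       1    AUS              5

16.6666666667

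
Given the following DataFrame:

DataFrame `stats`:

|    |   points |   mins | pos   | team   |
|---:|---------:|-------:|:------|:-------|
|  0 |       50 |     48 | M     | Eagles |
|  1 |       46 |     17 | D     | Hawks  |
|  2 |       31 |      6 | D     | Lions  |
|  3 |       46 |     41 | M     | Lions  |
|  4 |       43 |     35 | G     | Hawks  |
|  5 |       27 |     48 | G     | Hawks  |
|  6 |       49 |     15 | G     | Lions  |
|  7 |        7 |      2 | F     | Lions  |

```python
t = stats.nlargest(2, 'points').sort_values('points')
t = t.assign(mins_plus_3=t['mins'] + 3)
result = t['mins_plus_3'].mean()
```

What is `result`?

take 2 rows with largest points:
   points  mins pos    team
0      50    48   M  Eagles
6      49    15   G   Lions
sort by points:
   points  mins pos    team
6      49    15   G   Lions
0      50    48   M  Eagles
add column mins_plus_3 = t['mins'] + 3:
   points  mins pos    team  mins_plus_3
6      49    15   G   Lions           18
0      50    48   M  Eagles           51
The mean of column 'mins_plus_3' is 34.5.

34.5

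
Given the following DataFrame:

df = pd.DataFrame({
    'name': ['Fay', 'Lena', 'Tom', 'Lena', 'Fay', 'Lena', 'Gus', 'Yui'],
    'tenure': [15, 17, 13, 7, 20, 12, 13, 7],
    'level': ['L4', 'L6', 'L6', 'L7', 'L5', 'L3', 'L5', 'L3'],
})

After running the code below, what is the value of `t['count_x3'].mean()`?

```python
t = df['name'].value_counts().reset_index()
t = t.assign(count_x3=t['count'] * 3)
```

4.8

value_counts of name:
name
Lena    3
Fay     2
Tom     1
Gus     1
Yui     1
Name: count, dtype: int64
reset_index():
   name  count
0  Lena      3
1   Fay      2
2   Tom      1
3   Gus      1
4   Yui      1
add column count_x3 = t['count'] * 3:
   name  count  count_x3
0  Lena      3         9
1   Fay      2         6
2   Tom      1         3
3   Gus      1         3
4   Yui      1         3
mean of column 'count_x3' → 4.8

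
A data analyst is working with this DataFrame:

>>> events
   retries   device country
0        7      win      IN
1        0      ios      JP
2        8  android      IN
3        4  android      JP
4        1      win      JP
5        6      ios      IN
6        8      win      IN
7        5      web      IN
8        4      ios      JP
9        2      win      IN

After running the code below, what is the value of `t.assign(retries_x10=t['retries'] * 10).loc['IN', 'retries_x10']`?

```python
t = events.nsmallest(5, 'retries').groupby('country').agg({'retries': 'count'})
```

take 5 rows with smallest retries:
   retries   device country
1        0      ios      JP
4        1      win      JP
9        2      win      IN
3        4  android      JP
8        4      ios      JP
group by country, count of retries:
         retries
country         
IN             1
JP             4
add column retries_x10 = t['retries'] * 10:
         retries  retries_x10
country                      
IN             1           10
JP             4           40
So loc['IN', 'retries_x10'] = 10.

10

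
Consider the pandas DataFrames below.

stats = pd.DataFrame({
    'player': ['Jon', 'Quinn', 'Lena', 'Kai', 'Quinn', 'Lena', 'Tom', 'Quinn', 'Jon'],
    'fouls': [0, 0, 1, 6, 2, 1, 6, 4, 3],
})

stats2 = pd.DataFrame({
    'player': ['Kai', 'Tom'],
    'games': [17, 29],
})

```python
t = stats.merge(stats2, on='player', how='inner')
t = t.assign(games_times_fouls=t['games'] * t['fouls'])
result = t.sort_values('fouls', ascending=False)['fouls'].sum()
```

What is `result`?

12

merge on 'player' (how='inner') → 2 rows:
  player  fouls  games
0    Kai      6     17
1    Tom      6     29
add column games_times_fouls = t['games'] * t['fouls']:
  player  fouls  games  games_times_fouls
0    Kai      6     17                102
1    Tom      6     29                174
sort by fouls descending:
  player  fouls  games  games_times_fouls
0    Kai      6     17                102
1    Tom      6     29                174
Finally, sum of column 'fouls' = 12.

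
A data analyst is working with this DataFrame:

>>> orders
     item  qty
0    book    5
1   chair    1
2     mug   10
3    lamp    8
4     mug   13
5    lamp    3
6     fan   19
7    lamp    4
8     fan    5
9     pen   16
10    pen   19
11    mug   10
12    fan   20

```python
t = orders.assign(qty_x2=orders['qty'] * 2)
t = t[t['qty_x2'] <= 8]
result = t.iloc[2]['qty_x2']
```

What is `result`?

add column qty_x2 = orders['qty'] * 2:
     item  qty  qty_x2
0    book    5      10
1   chair    1       2
2     mug   10      20
3    lamp    8      16
4     mug   13      26
5    lamp    3       6
6     fan   19      38
7    lamp    4       8
8     fan    5      10
9     pen   16      32
10    pen   19      38
11    mug   10      20
12    fan   20      40
filter rows where qty_x2 <= 8:
    item  qty  qty_x2
1  chair    1       2
5   lamp    3       6
7   lamp    4       8
Finally, value at position 2, column 'qty_x2' = 8.

8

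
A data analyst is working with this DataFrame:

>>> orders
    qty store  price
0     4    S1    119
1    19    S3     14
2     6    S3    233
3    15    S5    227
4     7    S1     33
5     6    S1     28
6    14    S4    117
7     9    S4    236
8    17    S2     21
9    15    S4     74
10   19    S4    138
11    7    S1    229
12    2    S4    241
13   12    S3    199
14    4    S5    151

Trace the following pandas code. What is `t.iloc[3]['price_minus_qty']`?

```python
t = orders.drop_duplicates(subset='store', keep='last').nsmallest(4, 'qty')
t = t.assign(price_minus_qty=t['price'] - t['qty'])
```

187

drop duplicate store (keep=last):
    qty store  price
8    17    S2     21
11    7    S1    229
12    2    S4    241
13   12    S3    199
14    4    S5    151
take 4 rows with smallest qty:
    qty store  price
12    2    S4    241
14    4    S5    151
11    7    S1    229
13   12    S3    199
add column price_minus_qty = t['price'] - t['qty']:
    qty store  price  price_minus_qty
12    2    S4    241              239
14    4    S5    151              147
11    7    S1    229              222
13   12    S3    199              187
value at position 3, column 'price_minus_qty' → 187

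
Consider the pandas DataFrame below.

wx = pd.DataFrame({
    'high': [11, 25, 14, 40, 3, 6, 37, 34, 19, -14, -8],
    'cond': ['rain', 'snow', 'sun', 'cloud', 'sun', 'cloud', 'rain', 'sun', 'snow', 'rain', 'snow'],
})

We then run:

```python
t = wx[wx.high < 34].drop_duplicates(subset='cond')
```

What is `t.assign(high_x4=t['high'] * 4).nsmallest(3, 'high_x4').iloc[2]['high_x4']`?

56

filter rows where high < 34:
    high   cond
0     11   rain
1     25   snow
2     14    sun
4      3    sun
5      6  cloud
8     19   snow
9    -14   rain
10    -8   snow
drop duplicate cond (keep=first):
   high   cond
0    11   rain
1    25   snow
2    14    sun
5     6  cloud
add column high_x4 = t['high'] * 4:
   high   cond  high_x4
0    11   rain       44
1    25   snow      100
2    14    sun       56
5     6  cloud       24
take 3 rows with smallest high_x4:
   high   cond  high_x4
5     6  cloud       24
0    11   rain       44
2    14    sun       56
Taking the value at position 2, column 'high_x4' gives 56.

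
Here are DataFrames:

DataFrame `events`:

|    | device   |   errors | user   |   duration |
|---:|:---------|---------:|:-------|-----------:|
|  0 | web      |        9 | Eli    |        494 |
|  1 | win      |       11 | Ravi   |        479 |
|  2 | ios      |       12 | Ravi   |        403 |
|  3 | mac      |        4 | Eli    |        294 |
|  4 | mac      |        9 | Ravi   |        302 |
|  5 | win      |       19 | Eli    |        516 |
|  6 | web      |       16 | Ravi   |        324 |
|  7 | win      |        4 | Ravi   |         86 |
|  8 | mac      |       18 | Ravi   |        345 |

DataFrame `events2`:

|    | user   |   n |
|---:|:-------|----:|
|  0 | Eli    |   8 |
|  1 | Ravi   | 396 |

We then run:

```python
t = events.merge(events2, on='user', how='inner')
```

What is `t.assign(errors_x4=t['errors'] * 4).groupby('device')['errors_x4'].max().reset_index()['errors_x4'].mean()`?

65.0

merge on 'user' (how='inner') → 9 rows:
  device  errors  user  duration    n
0    web       9   Eli       494    8
1    win      11  Ravi       479  396
2    ios      12  Ravi       403  396
3    mac       4   Eli       294    8
4    mac       9  Ravi       302  396
5    win      19   Eli       516    8
6    web      16  Ravi       324  396
7    win       4  Ravi        86  396
8    mac      18  Ravi       345  396
add column errors_x4 = t['errors'] * 4:
  device  errors  user  duration    n  errors_x4
0    web       9   Eli       494    8         36
1    win      11  Ravi       479  396         44
2    ios      12  Ravi       403  396         48
3    mac       4   Eli       294    8         16
4    mac       9  Ravi       302  396         36
5    win      19   Eli       516    8         76
6    web      16  Ravi       324  396         64
7    win       4  Ravi        86  396         16
8    mac      18  Ravi       345  396         72
group by device, max of errors_x4:
device
ios    48
mac    72
web    64
win    76
Name: errors_x4, dtype: int64
reset_index():
  device  errors_x4
0    ios         48
1    mac         72
2    web         64
3    win         76
Taking the mean of column 'errors_x4' gives 65.0.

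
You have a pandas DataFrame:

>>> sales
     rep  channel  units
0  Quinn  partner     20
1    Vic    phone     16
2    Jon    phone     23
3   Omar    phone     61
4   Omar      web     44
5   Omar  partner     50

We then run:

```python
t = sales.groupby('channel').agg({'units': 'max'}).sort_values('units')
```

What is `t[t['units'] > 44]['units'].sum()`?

group by channel, max of units:
         units
channel       
partner     50
phone       61
web         44
sort by units:
         units
channel       
web         44
partner     50
phone       61
filter rows where units > 44:
         units
channel       
partner     50
phone       61

111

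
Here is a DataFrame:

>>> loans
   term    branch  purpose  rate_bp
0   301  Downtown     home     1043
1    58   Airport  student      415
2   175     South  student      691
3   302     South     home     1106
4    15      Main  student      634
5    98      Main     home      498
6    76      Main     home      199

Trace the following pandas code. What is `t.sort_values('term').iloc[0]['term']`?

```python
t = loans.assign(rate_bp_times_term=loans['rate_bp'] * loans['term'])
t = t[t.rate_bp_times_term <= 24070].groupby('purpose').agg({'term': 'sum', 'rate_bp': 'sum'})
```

73

add column rate_bp_times_term = loans['rate_bp'] * loans['term']:
   term    branch  purpose  rate_bp  rate_bp_times_term
0   301  Downtown     home     1043              313943
1    58   Airport  student      415               24070
2   175     South  student      691              120925
3   302     South     home     1106              334012
4    15      Main  student      634                9510
5    98      Main     home      498               48804
6    76      Main     home      199               15124
filter rows where rate_bp_times_term <= 24070:
   term   branch  purpose  rate_bp  rate_bp_times_term
1    58  Airport  student      415               24070
4    15     Main  student      634                9510
6    76     Main     home      199               15124
group by purpose: sum(term), sum(rate_bp):
         term  rate_bp
purpose               
home       76      199
student    73     1049
sort by term:
         term  rate_bp
purpose               
student    73     1049
home       76      199
Taking the value at position 0, column 'term' gives 73.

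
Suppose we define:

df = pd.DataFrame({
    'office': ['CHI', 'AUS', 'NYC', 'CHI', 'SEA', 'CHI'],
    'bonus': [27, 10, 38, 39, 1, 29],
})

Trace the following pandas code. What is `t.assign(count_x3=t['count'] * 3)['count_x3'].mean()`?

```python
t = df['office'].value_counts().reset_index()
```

value_counts of office:
office
CHI    3
AUS    1
NYC    1
SEA    1
Name: count, dtype: int64
reset_index():
  office  count
0    CHI      3
1    AUS      1
2    NYC      1
3    SEA      1
add column count_x3 = t['count'] * 3:
  office  count  count_x3
0    CHI      3         9
1    AUS      1         3
2    NYC      1         3
3    SEA      1         3
Then the mean of column 'count_x3': 4.5

4.5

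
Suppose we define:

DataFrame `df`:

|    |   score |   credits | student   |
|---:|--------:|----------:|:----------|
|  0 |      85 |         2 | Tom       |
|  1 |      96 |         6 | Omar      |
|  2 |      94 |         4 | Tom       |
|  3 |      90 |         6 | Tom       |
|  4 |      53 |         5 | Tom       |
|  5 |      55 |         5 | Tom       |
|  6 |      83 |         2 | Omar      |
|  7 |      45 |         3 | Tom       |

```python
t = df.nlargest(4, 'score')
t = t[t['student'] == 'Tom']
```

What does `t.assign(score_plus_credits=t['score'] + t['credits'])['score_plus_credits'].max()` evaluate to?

98

take 4 rows with largest score:
   score  credits student
1     96        6    Omar
2     94        4     Tom
3     90        6     Tom
0     85        2     Tom
filter rows where student == 'Tom':
   score  credits student
2     94        4     Tom
3     90        6     Tom
0     85        2     Tom
add column score_plus_credits = t['score'] + t['credits']:
   score  credits student  score_plus_credits
2     94        4     Tom                  98
3     90        6     Tom                  96
0     85        2     Tom                  87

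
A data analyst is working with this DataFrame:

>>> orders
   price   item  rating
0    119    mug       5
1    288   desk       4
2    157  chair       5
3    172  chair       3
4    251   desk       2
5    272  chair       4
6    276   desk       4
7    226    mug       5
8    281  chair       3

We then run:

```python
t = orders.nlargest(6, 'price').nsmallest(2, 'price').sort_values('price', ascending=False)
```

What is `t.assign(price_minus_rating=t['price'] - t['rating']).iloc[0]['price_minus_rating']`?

take 6 rows with largest price:
   price   item  rating
1    288   desk       4
8    281  chair       3
6    276   desk       4
5    272  chair       4
4    251   desk       2
7    226    mug       5
take 2 rows with smallest price:
   price  item  rating
7    226   mug       5
4    251  desk       2
sort by price descending:
   price  item  rating
4    251  desk       2
7    226   mug       5
add column price_minus_rating = t['price'] - t['rating']:
   price  item  rating  price_minus_rating
4    251  desk       2                 249
7    226   mug       5                 221
So iloc[0]['price_minus_rating'] = 249.

249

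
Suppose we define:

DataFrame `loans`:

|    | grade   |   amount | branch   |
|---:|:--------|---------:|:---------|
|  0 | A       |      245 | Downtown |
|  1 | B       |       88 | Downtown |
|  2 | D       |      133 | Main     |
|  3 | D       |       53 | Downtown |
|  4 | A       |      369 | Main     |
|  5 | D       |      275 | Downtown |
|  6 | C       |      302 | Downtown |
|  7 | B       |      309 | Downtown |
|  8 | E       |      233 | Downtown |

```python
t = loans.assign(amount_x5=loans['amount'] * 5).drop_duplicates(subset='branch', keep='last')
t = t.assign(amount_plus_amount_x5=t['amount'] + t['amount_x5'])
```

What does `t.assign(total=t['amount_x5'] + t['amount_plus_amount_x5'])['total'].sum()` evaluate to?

add column amount_x5 = loans['amount'] * 5:
  grade  amount    branch  amount_x5
0     A     245  Downtown       1225
1     B      88  Downtown        440
2     D     133      Main        665
3     D      53  Downtown        265
4     A     369      Main       1845
5     D     275  Downtown       1375
6     C     302  Downtown       1510
7     B     309  Downtown       1545
8     E     233  Downtown       1165
drop duplicate branch (keep=last):
  grade  amount    branch  amount_x5
4     A     369      Main       1845
8     E     233  Downtown       1165
add column amount_plus_amount_x5 = t['amount'] + t['amount_x5']:
  grade  amount    branch  amount_x5  amount_plus_amount_x5
4     A     369      Main       1845                   2214
8     E     233  Downtown       1165                   1398
add column total = t['amount_x5'] + t['amount_plus_amount_x5']:
  grade  amount    branch  amount_x5  amount_plus_amount_x5  total
4     A     369      Main       1845                   2214   4059
8     E     233  Downtown       1165                   1398   2563
sum of column 'total' → 6622

6622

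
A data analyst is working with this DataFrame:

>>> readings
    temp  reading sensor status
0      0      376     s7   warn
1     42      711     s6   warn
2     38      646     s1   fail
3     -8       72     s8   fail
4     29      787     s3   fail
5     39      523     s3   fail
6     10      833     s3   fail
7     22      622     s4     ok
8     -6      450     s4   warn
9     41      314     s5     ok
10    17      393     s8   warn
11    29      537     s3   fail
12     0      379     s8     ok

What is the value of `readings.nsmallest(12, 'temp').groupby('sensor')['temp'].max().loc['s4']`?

take 12 rows with smallest temp:
    temp  reading sensor status
3     -8       72     s8   fail
8     -6      450     s4   warn
0      0      376     s7   warn
12     0      379     s8     ok
6     10      833     s3   fail
10    17      393     s8   warn
7     22      622     s4     ok
4     29      787     s3   fail
11    29      537     s3   fail
2     38      646     s1   fail
5     39      523     s3   fail
9     41      314     s5     ok
group by sensor, max of temp:
sensor
s1    38
s3    39
s4    22
s5    41
s7     0
s8    17
Name: temp, dtype: int64
Taking the value at index 's4' gives 22.

22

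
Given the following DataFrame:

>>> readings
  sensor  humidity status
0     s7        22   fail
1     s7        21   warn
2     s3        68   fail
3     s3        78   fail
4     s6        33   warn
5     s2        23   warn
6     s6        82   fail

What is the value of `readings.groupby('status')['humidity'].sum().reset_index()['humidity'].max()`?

group by status, sum of humidity:
status
fail    250
warn     77
Name: humidity, dtype: int64
reset_index():
  status  humidity
0   fail       250
1   warn        77

250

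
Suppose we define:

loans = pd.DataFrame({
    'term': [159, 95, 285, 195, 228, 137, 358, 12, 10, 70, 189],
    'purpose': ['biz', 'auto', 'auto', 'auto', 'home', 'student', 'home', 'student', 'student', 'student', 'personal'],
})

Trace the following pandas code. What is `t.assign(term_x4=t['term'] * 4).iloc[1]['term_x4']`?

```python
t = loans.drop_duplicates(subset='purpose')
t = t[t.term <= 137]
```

drop duplicate purpose (keep=first):
    term   purpose
0    159       biz
1     95      auto
4    228      home
5    137   student
10   189  personal
filter rows where term <= 137:
   term  purpose
1    95     auto
5   137  student
add column term_x4 = t['term'] * 4:
   term  purpose  term_x4
1    95     auto      380
5   137  student      548
Reading off the value at position 1, column 'term_x4', we get 548.

548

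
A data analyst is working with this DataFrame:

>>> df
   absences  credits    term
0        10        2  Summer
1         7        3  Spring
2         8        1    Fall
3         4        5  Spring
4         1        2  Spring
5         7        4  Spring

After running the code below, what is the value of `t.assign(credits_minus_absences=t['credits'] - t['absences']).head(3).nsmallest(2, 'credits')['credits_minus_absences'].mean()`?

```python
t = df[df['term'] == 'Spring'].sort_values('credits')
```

-1.5

filter rows where term == 'Spring':
   absences  credits    term
1         7        3  Spring
3         4        5  Spring
4         1        2  Spring
5         7        4  Spring
sort by credits:
   absences  credits    term
4         1        2  Spring
1         7        3  Spring
5         7        4  Spring
3         4        5  Spring
add column credits_minus_absences = t['credits'] - t['absences']:
   absences  credits    term  credits_minus_absences
4         1        2  Spring                       1
1         7        3  Spring                      -4
5         7        4  Spring                      -3
3         4        5  Spring                       1
take first 3 rows:
   absences  credits    term  credits_minus_absences
4         1        2  Spring                       1
1         7        3  Spring                      -4
5         7        4  Spring                      -3
take 2 rows with smallest credits:
   absences  credits    term  credits_minus_absences
4         1        2  Spring                       1
1         7        3  Spring                      -4
Hence -1.5.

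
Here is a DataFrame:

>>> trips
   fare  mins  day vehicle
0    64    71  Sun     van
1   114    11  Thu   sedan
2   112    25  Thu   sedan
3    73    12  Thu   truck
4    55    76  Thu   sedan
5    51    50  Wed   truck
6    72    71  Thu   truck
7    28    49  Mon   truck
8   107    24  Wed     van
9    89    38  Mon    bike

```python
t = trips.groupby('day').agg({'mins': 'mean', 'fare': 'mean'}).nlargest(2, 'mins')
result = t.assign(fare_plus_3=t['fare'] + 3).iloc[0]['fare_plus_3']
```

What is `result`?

group by day: mean(mins), mean(fare):
     mins  fare
day            
Mon  43.5  58.5
Sun  71.0  64.0
Thu  39.0  85.2
Wed  37.0  79.0
take 2 rows with largest mins:
     mins  fare
day            
Sun  71.0  64.0
Mon  43.5  58.5
add column fare_plus_3 = t['fare'] + 3:
     mins  fare  fare_plus_3
day                         
Sun  71.0  64.0         67.0
Mon  43.5  58.5         61.5
So iloc[0]['fare_plus_3'] = 67.0.

67.0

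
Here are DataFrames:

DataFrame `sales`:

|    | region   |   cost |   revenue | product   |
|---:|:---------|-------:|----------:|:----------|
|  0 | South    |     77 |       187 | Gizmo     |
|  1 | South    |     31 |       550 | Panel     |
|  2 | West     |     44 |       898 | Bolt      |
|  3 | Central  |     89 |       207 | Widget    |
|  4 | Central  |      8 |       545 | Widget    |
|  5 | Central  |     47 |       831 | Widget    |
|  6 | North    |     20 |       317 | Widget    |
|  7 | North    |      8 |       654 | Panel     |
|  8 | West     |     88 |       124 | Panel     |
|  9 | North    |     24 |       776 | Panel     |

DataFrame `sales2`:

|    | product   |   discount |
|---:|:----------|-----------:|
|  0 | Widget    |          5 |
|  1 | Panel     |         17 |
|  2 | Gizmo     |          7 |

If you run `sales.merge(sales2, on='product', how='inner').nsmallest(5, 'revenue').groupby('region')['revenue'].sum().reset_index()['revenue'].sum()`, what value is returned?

merge on 'product' (how='inner') → 9 rows:
    region  cost  revenue product  discount
0    South    77      187   Gizmo         7
1    South    31      550   Panel        17
2  Central    89      207  Widget         5
3  Central     8      545  Widget         5
4  Central    47      831  Widget         5
5    North    20      317  Widget         5
6    North     8      654   Panel        17
7     West    88      124   Panel        17
8    North    24      776   Panel        17
take 5 rows with smallest revenue:
    region  cost  revenue product  discount
7     West    88      124   Panel        17
0    South    77      187   Gizmo         7
2  Central    89      207  Widget         5
5    North    20      317  Widget         5
3  Central     8      545  Widget         5
group by region, sum of revenue:
region
Central    752
North      317
South      187
West       124
Name: revenue, dtype: int64
reset_index():
    region  revenue
0  Central      752
1    North      317
2    South      187
3     West      124
sum of column 'revenue' → 1380

1380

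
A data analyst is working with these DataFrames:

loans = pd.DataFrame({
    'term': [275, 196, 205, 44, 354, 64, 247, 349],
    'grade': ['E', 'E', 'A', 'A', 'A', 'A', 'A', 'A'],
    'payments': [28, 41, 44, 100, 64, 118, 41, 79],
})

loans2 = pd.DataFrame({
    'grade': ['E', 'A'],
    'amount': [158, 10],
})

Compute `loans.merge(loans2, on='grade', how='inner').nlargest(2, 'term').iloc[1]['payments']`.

merge on 'grade' (how='inner') → 8 rows:
   term grade  payments  amount
0   275     E        28     158
1   196     E        41     158
2   205     A        44      10
3    44     A       100      10
4   354     A        64      10
5    64     A       118      10
6   247     A        41      10
7   349     A        79      10
take 2 rows with largest term:
   term grade  payments  amount
4   354     A        64      10
7   349     A        79      10
Reading off the value at position 1, column 'payments', we get 79.

79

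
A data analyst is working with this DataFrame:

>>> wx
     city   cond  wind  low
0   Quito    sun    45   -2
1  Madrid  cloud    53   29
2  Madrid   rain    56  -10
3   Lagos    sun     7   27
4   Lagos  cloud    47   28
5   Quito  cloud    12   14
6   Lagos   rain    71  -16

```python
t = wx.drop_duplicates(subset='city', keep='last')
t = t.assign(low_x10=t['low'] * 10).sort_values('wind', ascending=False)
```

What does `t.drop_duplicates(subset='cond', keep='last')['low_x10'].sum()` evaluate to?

40

drop duplicate city (keep=last):
     city   cond  wind  low
2  Madrid   rain    56  -10
5   Quito  cloud    12   14
6   Lagos   rain    71  -16
add column low_x10 = t['low'] * 10:
     city   cond  wind  low  low_x10
2  Madrid   rain    56  -10     -100
5   Quito  cloud    12   14      140
6   Lagos   rain    71  -16     -160
sort by wind descending:
     city   cond  wind  low  low_x10
6   Lagos   rain    71  -16     -160
2  Madrid   rain    56  -10     -100
5   Quito  cloud    12   14      140
drop duplicate cond (keep=last):
     city   cond  wind  low  low_x10
2  Madrid   rain    56  -10     -100
5   Quito  cloud    12   14      140
sum of column 'low_x10' → 40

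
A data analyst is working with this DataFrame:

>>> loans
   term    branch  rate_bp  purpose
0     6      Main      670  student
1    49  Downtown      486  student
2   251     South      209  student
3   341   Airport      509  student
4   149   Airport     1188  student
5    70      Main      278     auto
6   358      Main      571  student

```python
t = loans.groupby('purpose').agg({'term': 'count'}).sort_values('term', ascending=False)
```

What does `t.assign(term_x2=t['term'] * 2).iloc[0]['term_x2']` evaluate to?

group by purpose, count of term:
         term
purpose      
auto        1
student     6
sort by term descending:
         term
purpose      
student     6
auto        1
add column term_x2 = t['term'] * 2:
         term  term_x2
purpose               
student     6       12
auto        1        2
Taking the value at position 0, column 'term_x2' gives 12.

12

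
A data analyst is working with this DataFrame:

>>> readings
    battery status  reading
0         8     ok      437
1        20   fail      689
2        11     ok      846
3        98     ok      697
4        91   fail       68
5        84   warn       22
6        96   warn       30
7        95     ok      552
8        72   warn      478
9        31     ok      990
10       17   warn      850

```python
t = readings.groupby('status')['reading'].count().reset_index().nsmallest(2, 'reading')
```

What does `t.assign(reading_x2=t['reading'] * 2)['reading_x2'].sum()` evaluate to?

group by status, count of reading:
status
fail    2
ok      5
warn    4
Name: reading, dtype: int64
reset_index():
  status  reading
0   fail        2
1     ok        5
2   warn        4
take 2 rows with smallest reading:
  status  reading
0   fail        2
2   warn        4
add column reading_x2 = t['reading'] * 2:
  status  reading  reading_x2
0   fail        2           4
2   warn        4           8
Then the sum of column 'reading_x2': 12

12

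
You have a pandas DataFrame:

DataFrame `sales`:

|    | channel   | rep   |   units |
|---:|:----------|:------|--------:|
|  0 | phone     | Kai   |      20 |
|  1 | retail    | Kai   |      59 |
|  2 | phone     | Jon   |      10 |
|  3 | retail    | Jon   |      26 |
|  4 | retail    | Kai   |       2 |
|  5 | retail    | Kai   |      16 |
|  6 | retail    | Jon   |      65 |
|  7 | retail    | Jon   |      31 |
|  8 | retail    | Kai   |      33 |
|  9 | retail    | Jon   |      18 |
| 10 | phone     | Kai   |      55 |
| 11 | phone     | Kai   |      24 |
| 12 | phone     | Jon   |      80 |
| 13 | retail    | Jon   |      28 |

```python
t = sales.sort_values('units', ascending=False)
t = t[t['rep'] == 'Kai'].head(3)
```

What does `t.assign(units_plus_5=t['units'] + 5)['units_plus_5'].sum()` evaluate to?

sort by units descending:
   channel  rep  units
12   phone  Jon     80
6   retail  Jon     65
1   retail  Kai     59
10   phone  Kai     55
8   retail  Kai     33
7   retail  Jon     31
13  retail  Jon     28
3   retail  Jon     26
11   phone  Kai     24
0    phone  Kai     20
9   retail  Jon     18
5   retail  Kai     16
2    phone  Jon     10
4   retail  Kai      2
filter rows where rep == 'Kai':
   channel  rep  units
1   retail  Kai     59
10   phone  Kai     55
8   retail  Kai     33
11   phone  Kai     24
0    phone  Kai     20
5   retail  Kai     16
4   retail  Kai      2
take first 3 rows:
   channel  rep  units
1   retail  Kai     59
10   phone  Kai     55
8   retail  Kai     33
add column units_plus_5 = t['units'] + 5:
   channel  rep  units  units_plus_5
1   retail  Kai     59            64
10   phone  Kai     55            60
8   retail  Kai     33            38
Finally, sum of column 'units_plus_5' = 162.

162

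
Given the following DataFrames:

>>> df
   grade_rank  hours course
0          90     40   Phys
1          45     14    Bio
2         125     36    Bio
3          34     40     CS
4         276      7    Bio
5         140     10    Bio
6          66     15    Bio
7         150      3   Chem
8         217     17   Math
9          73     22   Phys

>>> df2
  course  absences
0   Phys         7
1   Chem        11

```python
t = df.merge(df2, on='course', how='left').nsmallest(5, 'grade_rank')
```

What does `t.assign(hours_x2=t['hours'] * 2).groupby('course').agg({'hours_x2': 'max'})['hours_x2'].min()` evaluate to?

30

merge on 'course' (how='left') → 10 rows:
   grade_rank  hours course  absences
0          90     40   Phys       7.0
1          45     14    Bio       NaN
2         125     36    Bio       NaN
3          34     40     CS       NaN
4         276      7    Bio       NaN
5         140     10    Bio       NaN
6          66     15    Bio       NaN
7         150      3   Chem      11.0
8         217     17   Math       NaN
9          73     22   Phys       7.0
take 5 rows with smallest grade_rank:
   grade_rank  hours course  absences
3          34     40     CS       NaN
1          45     14    Bio       NaN
6          66     15    Bio       NaN
9          73     22   Phys       7.0
0          90     40   Phys       7.0
add column hours_x2 = t['hours'] * 2:
   grade_rank  hours course  absences  hours_x2
3          34     40     CS       NaN        80
1          45     14    Bio       NaN        28
6          66     15    Bio       NaN        30
9          73     22   Phys       7.0        44
0          90     40   Phys       7.0        80
group by course, max of hours_x2:
        hours_x2
course          
Bio           30
CS            80
Phys          80
Then the min of column 'hours_x2': 30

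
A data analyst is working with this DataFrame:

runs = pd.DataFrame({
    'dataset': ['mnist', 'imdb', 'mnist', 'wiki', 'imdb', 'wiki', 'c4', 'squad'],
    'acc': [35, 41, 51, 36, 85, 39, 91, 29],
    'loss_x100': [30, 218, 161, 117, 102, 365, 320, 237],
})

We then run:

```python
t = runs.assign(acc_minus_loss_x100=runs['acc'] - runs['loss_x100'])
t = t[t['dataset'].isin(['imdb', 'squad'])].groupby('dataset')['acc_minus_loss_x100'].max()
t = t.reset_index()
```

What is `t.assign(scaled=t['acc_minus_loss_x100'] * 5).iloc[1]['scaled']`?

-1040

add column acc_minus_loss_x100 = runs['acc'] - runs['loss_x100']:
  dataset  acc  loss_x100  acc_minus_loss_x100
0   mnist   35         30                    5
1    imdb   41        218                 -177
2   mnist   51        161                 -110
3    wiki   36        117                  -81
4    imdb   85        102                  -17
5    wiki   39        365                 -326
6      c4   91        320                 -229
7   squad   29        237                 -208
filter rows where dataset in ['imdb', 'squad']:
  dataset  acc  loss_x100  acc_minus_loss_x100
1    imdb   41        218                 -177
4    imdb   85        102                  -17
7   squad   29        237                 -208
group by dataset, max of acc_minus_loss_x100:
dataset
imdb     -17
squad   -208
Name: acc_minus_loss_x100, dtype: int64
reset_index():
  dataset  acc_minus_loss_x100
0    imdb                  -17
1   squad                 -208
add column scaled = t['acc_minus_loss_x100'] * 5:
  dataset  acc_minus_loss_x100  scaled
0    imdb                  -17     -85
1   squad                 -208   -1040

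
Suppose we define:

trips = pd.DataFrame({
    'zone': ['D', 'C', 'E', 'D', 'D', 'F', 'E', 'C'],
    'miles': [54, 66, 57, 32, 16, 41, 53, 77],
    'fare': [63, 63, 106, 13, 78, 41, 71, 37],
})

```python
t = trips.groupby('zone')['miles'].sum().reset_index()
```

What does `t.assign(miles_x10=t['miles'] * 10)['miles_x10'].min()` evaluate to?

410

group by zone, sum of miles:
zone
C    143
D    102
E    110
F     41
Name: miles, dtype: int64
reset_index():
  zone  miles
0    C    143
1    D    102
2    E    110
3    F     41
add column miles_x10 = t['miles'] * 10:
  zone  miles  miles_x10
0    C    143       1430
1    D    102       1020
2    E    110       1100
3    F     41        410
Hence 410.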